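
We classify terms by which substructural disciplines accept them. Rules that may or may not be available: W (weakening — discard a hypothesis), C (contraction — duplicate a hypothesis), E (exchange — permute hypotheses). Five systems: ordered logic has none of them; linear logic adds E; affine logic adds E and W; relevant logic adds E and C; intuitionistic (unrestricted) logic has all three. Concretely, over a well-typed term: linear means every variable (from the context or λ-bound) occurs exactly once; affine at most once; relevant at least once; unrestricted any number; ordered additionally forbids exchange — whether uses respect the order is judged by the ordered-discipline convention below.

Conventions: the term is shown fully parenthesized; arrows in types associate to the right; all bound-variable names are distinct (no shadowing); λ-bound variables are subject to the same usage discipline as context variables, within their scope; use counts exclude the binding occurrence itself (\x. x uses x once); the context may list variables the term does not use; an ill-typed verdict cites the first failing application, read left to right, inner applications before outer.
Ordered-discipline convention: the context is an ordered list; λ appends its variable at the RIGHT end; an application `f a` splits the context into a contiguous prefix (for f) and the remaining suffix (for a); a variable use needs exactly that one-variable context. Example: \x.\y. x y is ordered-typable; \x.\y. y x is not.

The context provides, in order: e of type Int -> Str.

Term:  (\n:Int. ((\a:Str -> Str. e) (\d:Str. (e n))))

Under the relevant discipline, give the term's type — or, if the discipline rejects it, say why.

not well-typed under relevant — a, d left unused
counts: e ×2, n [bound] ×1, a [bound] ×0, d [bound] ×0
left-to-right use order: e, e, n
typing: well-typed — term : Int -> Int -> Str
summary: ordered ✗ · linear ✗ · affine ✗ · relevant ✗ · unrestricted ✓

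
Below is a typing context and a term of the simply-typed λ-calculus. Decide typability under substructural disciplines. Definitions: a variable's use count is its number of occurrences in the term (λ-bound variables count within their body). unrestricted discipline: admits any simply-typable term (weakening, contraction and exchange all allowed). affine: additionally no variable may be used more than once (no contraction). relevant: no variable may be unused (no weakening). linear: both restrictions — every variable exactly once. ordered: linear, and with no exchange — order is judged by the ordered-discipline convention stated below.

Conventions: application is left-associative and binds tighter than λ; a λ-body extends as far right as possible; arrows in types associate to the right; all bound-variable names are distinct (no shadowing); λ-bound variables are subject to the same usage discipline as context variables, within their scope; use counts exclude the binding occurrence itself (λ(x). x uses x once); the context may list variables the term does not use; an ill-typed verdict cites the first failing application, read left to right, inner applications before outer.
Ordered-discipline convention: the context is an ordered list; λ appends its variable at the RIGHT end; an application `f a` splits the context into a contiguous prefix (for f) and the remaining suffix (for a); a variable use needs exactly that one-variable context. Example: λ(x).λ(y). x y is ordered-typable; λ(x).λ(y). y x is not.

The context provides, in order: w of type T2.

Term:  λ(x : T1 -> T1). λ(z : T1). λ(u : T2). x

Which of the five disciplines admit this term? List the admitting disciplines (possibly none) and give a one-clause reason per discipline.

accepted by: affine, unrestricted
usage: w: 0, x (λ-bound): 1, z (λ-bound): 0, u (λ-bound): 0
use order (left to right): x
typing: well-typed at (T1 -> T1) -> T1 -> T2 -> T1 -> T1
ordered ✗ (needs weakening: w, z, u unused)
linear ✗ (needs weakening: w, z, u unused)
affine ✓ (at most one use each (w, x, z, u))
relevant ✗ (needs weakening: w, z, u unused)
unrestricted ✓ (well-typed at (T1 -> T1) -> T1 -> T2 -> T1 -> T1; no restrictions here)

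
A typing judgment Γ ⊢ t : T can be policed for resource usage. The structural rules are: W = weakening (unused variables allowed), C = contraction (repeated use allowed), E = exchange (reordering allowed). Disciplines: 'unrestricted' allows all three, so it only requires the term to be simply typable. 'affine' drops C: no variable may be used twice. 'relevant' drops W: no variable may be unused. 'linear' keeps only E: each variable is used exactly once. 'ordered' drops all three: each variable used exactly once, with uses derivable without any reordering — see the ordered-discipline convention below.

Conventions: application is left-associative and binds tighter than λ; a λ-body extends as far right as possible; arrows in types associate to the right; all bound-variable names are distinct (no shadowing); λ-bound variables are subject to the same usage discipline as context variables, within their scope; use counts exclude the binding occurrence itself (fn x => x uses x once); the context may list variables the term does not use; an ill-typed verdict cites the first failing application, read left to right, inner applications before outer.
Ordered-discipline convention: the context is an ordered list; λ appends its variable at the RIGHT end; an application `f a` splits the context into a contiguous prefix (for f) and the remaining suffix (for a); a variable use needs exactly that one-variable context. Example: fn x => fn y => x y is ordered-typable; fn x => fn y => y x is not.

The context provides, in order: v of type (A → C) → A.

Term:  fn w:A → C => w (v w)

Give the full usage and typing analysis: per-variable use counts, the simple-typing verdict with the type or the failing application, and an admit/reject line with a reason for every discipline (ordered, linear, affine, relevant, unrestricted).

counts: v ×1; w (bound) ×2
use order (left to right): w, v, w
typing: well-typed at (A → C) → C
ordered ✗ (uses contraction: w ×2)
linear ✗ (uses contraction: w ×2)
affine ✗ (uses contraction: w ×2)
relevant ✓ (v, w: all used, weakening unneeded)
unrestricted ✓ (type-checks ((A → C) → C) and nothing is barred)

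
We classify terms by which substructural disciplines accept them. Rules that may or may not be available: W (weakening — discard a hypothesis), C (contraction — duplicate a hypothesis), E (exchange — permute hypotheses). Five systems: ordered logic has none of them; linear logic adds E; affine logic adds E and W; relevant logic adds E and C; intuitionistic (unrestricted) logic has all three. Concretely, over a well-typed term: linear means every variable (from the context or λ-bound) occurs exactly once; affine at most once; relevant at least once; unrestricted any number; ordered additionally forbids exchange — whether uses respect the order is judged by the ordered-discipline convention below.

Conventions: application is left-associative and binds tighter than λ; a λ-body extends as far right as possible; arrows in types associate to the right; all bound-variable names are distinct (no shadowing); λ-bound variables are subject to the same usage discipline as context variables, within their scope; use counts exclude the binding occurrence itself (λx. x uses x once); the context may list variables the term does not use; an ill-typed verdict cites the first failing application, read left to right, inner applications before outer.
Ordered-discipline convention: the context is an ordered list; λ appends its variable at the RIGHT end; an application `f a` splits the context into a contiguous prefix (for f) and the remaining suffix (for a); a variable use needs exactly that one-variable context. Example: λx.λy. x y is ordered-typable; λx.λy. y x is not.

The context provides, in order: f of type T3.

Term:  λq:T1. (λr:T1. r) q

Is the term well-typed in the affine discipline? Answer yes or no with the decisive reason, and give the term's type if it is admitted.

yes — at most one use each (f, q, r); term : T1 → T1
counts: f ×0; q (bound) ×1; r (bound) ×1
uses in reading order: r, q
typing: ✓ — T1 → T1
all disciplines: ordered ✗, linear ✗, affine ✓, relevant ✗, unrestricted ✓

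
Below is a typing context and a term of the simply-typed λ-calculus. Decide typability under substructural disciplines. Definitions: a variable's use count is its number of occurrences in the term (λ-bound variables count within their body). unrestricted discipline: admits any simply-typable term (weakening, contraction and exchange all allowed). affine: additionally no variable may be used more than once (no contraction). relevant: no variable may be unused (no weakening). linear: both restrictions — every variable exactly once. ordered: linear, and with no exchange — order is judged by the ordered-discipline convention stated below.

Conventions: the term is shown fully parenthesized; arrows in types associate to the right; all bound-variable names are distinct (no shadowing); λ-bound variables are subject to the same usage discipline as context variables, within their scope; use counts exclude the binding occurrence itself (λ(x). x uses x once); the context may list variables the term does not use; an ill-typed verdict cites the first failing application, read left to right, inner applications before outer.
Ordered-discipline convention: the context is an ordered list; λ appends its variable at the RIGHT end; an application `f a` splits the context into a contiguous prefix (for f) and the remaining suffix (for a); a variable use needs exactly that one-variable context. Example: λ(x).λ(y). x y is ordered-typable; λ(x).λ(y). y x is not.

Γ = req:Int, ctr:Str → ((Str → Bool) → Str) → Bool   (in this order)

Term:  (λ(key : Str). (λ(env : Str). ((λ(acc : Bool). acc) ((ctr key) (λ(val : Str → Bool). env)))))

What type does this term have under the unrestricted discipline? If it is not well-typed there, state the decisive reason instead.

term : Str → Str → Bool
use counts: req ×0, ctr ×1, key (λ-bound) ×1, env (λ-bound) ×1, acc (λ-bound) ×1, val (λ-bound) ×0
left-to-right use order: acc, ctr, key, env
typing: ✓ — Str → Str → Bool
per-discipline verdicts: ordered ✗ · linear ✗ · affine ✓ · relevant ✗ · unrestricted ✓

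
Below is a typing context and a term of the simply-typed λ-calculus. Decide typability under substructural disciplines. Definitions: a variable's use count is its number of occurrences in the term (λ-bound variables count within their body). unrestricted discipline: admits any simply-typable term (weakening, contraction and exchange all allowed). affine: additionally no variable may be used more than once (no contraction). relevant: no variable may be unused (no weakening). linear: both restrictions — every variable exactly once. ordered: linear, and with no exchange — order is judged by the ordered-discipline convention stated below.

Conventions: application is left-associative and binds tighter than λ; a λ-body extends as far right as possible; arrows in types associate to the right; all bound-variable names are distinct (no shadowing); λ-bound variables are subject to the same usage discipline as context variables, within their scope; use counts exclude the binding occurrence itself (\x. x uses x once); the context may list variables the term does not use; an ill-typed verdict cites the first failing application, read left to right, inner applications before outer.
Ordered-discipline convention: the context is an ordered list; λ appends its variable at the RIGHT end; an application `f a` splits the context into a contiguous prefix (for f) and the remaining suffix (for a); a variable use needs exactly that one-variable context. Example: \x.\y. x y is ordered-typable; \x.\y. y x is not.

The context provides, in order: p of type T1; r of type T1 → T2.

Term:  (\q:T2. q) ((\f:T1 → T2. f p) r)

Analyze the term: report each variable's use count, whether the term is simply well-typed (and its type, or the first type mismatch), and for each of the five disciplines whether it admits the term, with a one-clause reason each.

usage: p: 1; r: 1; q (λ-bound): 1; f (λ-bound): 1
left-to-right use order: q, f, p, r
typing: ✓ — T2
ordered: ✗ — use order q, f, p, r needs exchange
linear: ✓ — exactly-once usage across p, r, q, f
affine: ✓ — p, r, q, f: no repeats, contraction unneeded
relevant: ✓ — at least one use each (p, r, q, f)
unrestricted: ✓ — well-typed at T2; no restrictions here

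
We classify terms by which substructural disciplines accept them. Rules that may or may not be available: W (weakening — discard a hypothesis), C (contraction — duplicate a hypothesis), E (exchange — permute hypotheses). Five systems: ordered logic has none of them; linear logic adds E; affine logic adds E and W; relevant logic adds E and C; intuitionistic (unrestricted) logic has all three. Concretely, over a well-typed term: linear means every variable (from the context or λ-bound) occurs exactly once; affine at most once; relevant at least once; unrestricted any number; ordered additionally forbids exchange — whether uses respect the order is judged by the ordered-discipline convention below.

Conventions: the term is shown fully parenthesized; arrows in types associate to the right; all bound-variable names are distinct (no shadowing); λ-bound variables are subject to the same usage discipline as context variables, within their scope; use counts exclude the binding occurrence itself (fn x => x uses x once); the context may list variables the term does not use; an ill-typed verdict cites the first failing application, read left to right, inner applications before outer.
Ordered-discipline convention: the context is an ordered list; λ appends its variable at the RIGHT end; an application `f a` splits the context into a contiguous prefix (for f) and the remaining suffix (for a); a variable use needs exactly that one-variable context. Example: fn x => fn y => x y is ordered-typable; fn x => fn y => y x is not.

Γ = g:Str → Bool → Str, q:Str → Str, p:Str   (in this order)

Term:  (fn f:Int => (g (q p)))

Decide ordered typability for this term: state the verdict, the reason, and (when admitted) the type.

no — unused: f — weakening required
variable uses: g: 1×, q: 1×, p: 1×, f [bound]: 0×
use order (left to right): g, q, p
typing: well-typed at Int → Bool → Str
summary: ordered ✗ | linear ✗ | affine ✓ | relevant ✗ | unrestricted ✓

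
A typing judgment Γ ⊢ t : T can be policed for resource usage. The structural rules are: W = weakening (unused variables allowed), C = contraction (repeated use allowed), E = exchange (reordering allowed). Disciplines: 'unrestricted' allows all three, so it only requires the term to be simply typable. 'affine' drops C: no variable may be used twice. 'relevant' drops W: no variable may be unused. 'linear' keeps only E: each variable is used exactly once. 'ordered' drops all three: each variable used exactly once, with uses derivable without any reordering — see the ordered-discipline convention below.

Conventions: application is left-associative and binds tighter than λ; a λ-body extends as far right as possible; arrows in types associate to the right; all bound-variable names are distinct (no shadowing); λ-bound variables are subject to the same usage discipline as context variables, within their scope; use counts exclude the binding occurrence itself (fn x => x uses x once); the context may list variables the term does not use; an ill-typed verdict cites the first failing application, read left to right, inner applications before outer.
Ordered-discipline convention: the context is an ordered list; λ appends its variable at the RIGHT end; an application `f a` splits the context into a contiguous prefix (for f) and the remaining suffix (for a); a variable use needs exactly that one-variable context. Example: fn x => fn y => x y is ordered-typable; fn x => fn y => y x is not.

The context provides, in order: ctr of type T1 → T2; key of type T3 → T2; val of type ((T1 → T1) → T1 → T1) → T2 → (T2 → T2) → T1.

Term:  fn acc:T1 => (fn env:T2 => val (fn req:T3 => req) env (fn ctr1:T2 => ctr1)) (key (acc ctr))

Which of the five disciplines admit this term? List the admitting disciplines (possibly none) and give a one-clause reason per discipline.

admitted in: none
usage: ctr ×1, key ×1, val ×1, acc (λ-bound) ×1, env (λ-bound) ×1, req (λ-bound) ×1, ctr1 (λ-bound) ×1
left-to-right use order: val, req, env, ctr1, key, acc, ctr
typing: ill-typed: a function awaiting (T1 → T1) → T1 → T1 gets T3 → T3
ordered: ✗, a type mismatch blocks all five
linear: ✗, the type mismatch rejects it
affine: ✗, not simply typable
relevant: ✗, fails simple typing
unrestricted: ✗, a type mismatch blocks all five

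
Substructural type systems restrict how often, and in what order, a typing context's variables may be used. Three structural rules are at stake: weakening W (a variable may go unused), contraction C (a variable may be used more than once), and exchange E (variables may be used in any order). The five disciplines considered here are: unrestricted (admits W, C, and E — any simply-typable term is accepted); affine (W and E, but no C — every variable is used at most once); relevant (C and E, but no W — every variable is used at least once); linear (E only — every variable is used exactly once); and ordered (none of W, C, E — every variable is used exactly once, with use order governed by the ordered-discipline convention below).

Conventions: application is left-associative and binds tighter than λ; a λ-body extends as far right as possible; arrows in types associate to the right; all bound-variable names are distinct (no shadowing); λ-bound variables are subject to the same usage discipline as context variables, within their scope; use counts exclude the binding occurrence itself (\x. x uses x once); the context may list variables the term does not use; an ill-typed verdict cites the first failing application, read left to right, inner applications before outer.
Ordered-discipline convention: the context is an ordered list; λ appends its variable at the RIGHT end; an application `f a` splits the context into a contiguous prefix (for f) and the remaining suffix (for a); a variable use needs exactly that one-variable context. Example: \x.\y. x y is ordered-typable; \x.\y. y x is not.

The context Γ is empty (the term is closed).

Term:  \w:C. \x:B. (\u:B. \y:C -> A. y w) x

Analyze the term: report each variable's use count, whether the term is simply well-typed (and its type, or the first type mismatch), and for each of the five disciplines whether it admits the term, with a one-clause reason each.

use counts: w [bound]=1, x [bound]=1, u [bound]=0, y [bound]=1
order of uses: y, w, x
typing: well-typed — term : C -> B -> (C -> A) -> A
ordered: ✗, u never used (weakening)
linear: ✗, u never used (weakening)
affine: ✓, at most one use each (w, x, u, y)
relevant: ✗, u never used (weakening)
unrestricted: ✓, type-checks (C -> B -> (C -> A) -> A) and nothing is barred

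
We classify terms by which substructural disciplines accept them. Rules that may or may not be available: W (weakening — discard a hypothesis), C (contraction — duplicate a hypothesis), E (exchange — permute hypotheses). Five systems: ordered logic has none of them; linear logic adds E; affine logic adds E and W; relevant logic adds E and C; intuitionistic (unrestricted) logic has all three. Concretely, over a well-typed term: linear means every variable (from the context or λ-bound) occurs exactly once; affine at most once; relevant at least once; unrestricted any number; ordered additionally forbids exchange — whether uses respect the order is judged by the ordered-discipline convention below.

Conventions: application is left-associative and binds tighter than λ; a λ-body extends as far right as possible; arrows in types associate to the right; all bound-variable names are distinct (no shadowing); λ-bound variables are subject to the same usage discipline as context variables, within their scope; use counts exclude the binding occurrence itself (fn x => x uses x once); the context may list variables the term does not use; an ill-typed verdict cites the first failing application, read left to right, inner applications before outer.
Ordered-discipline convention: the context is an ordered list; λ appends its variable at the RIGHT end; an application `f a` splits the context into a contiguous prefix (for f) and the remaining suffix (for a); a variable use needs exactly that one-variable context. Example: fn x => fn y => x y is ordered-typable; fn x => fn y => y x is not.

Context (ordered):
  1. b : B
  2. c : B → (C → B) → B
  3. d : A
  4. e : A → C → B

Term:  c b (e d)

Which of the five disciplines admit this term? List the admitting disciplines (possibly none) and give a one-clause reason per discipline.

admitted in: linear, affine, relevant, unrestricted
variable uses: b ×1; c ×1; d ×1; e ×1
uses in reading order: c, b, e, d
typing: well-typed at B
ordered: ✗ — use order c, b, e, d needs exchange
linear: ✓ — each of b, c, d, e used exactly once
affine: ✓ — no duplicate uses among b, c, d, e
relevant: ✓ — none of b, c, d, e goes unused
unrestricted: ✓ — type-checks (B) and nothing is barred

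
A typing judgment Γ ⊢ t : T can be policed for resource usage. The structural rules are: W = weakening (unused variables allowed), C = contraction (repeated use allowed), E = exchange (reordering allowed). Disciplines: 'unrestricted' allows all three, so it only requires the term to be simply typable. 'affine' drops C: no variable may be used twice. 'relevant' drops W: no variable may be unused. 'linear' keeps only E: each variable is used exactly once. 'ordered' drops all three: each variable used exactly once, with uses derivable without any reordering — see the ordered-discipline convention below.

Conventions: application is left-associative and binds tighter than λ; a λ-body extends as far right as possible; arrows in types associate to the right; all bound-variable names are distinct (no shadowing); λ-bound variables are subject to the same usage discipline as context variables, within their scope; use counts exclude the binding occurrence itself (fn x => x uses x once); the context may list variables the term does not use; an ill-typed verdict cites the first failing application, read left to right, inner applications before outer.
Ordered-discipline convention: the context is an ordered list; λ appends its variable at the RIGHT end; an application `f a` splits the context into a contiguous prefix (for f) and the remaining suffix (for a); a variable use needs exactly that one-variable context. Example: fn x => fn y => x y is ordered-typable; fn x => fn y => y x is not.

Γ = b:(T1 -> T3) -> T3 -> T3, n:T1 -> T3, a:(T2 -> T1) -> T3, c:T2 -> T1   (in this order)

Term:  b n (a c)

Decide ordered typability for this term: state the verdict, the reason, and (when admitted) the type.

yes — one use each (b, n, a, c); ordered split holds; term : T3
use counts: b: 1×; n: 1×; a: 1×; c: 1×
use order (left to right): b, n, a, c
typing: well-typed — term : T3
across the five disciplines: ordered ✓, linear ✓, affine ✓, relevant ✓, unrestricted ✓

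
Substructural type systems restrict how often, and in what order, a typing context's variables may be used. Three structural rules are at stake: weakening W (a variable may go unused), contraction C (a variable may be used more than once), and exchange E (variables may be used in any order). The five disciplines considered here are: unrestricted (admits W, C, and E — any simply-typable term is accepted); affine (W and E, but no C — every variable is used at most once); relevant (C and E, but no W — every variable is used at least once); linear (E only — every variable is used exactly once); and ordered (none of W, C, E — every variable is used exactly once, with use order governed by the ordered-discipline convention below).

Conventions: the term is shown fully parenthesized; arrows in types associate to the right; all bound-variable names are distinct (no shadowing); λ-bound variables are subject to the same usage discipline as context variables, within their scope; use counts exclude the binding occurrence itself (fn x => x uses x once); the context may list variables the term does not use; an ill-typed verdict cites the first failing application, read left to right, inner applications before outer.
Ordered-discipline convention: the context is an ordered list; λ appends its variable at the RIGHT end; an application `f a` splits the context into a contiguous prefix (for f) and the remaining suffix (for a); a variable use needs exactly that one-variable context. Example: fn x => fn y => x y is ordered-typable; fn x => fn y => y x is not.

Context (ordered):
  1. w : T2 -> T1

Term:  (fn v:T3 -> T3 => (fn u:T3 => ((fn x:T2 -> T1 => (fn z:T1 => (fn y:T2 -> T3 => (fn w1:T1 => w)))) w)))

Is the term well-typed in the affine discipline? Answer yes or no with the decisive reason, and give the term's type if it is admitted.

no — repeated use of w ×2
variable uses: w: 2; v (λ-bound): 0; u (λ-bound): 0; x (λ-bound): 0; z (λ-bound): 0; y (λ-bound): 0; w1 (λ-bound): 0
uses in reading order: w, w
typing: ✓ — (T3 -> T3) -> T3 -> T1 -> (T2 -> T3) -> T1 -> T2 -> T1
all disciplines: ordered ✗; linear ✗; affine ✗; relevant ✗; unrestricted ✓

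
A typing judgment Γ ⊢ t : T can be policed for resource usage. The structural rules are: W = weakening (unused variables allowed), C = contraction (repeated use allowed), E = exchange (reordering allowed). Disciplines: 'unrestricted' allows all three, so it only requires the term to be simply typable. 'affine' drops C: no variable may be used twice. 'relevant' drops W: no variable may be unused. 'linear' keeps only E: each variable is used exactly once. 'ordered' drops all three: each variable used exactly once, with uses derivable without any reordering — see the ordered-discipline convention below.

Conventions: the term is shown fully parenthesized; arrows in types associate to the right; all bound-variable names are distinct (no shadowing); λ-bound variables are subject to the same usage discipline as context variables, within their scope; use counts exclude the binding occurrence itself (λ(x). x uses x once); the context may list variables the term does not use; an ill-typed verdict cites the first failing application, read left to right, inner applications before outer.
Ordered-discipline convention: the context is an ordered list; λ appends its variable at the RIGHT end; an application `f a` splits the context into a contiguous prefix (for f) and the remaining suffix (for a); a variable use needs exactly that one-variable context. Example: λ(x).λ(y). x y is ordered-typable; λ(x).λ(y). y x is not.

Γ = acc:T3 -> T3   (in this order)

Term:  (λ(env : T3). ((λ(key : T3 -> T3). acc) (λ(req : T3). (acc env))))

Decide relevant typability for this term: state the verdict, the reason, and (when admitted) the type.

no — key, req never used (weakening)
use counts: acc=2; env (bound)=1; key (bound)=0; req (bound)=0
use order (left to right): acc, acc, env
typing: well-typed at T3 -> T3 -> T3
per-discipline verdicts: ordered ✗ | linear ✗ | affine ✗ | relevant ✗ | unrestricted ✓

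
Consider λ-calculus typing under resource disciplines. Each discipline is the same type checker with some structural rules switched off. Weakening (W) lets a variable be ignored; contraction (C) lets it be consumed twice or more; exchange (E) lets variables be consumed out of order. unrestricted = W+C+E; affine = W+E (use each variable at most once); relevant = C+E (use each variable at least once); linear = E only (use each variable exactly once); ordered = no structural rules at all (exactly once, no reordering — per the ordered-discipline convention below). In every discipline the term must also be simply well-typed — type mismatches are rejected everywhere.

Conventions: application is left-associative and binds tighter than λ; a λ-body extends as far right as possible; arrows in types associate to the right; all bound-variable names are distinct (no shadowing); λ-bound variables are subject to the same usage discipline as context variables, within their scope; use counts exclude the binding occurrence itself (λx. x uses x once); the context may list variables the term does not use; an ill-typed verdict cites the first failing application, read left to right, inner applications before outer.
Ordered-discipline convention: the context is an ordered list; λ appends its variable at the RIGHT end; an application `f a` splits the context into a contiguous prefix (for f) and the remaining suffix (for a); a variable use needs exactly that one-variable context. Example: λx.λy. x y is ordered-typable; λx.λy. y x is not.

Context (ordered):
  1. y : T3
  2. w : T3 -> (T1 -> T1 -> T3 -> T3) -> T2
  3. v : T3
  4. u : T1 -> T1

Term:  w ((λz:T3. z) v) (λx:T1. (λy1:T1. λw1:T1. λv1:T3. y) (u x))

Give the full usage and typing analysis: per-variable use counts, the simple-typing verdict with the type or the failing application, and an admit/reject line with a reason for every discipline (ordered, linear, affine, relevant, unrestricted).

variable uses: y ×1; w ×1; v ×1; u ×1; z (λ-bound) ×1; x (λ-bound) ×1; y1 (λ-bound) ×0; w1 (λ-bound) ×0; v1 (λ-bound) ×0
use order (left to right): w, z, v, y, u, x
typing: well-typed at T2
ordered ✗ (unused: y1, w1, v1 — weakening required)
linear ✗ (unused: y1, w1, v1 — weakening required)
affine ✓ (no duplicate uses among y, w, v, u, z, x, y1, w1, v1)
relevant ✗ (unused: y1, w1, v1 — weakening required)
unrestricted ✓ (simply typable at T2; W, C, E all held)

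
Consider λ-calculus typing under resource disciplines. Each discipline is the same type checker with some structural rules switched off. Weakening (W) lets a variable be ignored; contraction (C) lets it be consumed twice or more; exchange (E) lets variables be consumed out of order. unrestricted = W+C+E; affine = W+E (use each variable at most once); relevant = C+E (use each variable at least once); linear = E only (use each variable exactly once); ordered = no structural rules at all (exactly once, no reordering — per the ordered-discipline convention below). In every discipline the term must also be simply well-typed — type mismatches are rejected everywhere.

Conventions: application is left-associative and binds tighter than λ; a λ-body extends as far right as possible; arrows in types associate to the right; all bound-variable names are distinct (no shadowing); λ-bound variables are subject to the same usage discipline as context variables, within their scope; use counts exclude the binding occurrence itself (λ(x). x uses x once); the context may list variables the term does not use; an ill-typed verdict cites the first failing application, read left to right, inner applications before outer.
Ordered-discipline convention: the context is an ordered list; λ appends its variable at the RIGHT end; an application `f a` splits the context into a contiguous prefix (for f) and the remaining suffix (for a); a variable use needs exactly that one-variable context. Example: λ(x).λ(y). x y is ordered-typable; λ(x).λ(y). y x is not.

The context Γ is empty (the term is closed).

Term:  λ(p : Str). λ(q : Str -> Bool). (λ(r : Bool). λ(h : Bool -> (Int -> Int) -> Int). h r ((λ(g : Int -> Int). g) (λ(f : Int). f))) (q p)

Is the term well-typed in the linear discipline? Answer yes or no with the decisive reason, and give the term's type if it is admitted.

yes — single use per variable (p, q, r, h, g, f); term : Str -> (Str -> Bool) -> (Bool -> (Int -> Int) -> Int) -> Int
counts: p (λ-bound): 1×, q (λ-bound): 1×, r (λ-bound): 1×, h (λ-bound): 1×, g (λ-bound): 1×, f (λ-bound): 1×
use order (left to right): h, r, g, f, q, p
typing: ✓ — Str -> (Str -> Bool) -> (Bool -> (Int -> Int) -> Int) -> Int
across the five disciplines: ordered ✗, linear ✓, affine ✓, relevant ✓, unrestricted ✓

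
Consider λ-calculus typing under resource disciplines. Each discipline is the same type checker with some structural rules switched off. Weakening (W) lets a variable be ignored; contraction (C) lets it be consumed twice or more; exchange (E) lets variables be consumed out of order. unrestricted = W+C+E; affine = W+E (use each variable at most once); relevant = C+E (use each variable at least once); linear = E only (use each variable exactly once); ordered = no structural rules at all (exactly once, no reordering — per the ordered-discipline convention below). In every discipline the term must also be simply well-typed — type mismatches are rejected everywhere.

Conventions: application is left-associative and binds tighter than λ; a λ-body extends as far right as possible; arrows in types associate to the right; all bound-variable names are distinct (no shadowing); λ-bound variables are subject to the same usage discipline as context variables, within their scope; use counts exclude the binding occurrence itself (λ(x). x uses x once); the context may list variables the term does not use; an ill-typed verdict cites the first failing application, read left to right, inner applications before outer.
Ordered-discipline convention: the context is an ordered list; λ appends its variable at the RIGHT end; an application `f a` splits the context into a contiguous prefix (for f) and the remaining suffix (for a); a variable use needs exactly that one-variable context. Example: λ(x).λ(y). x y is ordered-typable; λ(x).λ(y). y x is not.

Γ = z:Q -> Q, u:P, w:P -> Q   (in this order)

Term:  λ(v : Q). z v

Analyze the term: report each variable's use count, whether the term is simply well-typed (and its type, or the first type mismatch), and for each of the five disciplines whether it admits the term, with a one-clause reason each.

usage: z: 1; u: 0; w: 0; v (λ-bound): 1
use order (left to right): z, v
typing: ✓ — Q -> Q
ordered: ✗ — u, w never used (weakening)
linear: ✗ — u, w never used (weakening)
affine: ✓ — none of z, u, w, v used more than once
relevant: ✗ — u, w never used (weakening)
unrestricted: ✓ — well-typed at Q -> Q; no restrictions here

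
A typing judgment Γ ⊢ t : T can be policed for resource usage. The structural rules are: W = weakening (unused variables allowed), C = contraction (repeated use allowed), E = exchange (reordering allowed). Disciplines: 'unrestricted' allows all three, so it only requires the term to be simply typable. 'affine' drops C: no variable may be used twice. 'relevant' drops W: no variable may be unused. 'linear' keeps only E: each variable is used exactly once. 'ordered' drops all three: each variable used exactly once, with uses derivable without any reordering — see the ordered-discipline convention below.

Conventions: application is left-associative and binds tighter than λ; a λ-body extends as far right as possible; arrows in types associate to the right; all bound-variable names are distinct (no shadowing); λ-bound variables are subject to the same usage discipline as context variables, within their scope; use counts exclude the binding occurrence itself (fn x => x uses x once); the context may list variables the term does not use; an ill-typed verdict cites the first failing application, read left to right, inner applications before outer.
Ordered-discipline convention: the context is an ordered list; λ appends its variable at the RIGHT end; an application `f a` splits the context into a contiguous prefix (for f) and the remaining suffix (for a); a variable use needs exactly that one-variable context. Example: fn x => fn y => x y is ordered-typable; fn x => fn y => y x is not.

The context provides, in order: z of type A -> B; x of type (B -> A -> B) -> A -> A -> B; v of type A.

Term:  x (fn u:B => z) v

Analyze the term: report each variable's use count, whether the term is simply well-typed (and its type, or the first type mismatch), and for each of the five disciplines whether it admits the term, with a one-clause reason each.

counts: z=1, x=1, v=1, u [bound]=0
order of uses: x, z, v
typing: well-typed at A -> B
ordered: ✗ — u never used (weakening)
linear: ✗ — u never used (weakening)
affine: ✓ — no duplicate uses among z, x, v, u
relevant: ✗ — u never used (weakening)
unrestricted: ✓ — type-checks (A -> B) and nothing is barred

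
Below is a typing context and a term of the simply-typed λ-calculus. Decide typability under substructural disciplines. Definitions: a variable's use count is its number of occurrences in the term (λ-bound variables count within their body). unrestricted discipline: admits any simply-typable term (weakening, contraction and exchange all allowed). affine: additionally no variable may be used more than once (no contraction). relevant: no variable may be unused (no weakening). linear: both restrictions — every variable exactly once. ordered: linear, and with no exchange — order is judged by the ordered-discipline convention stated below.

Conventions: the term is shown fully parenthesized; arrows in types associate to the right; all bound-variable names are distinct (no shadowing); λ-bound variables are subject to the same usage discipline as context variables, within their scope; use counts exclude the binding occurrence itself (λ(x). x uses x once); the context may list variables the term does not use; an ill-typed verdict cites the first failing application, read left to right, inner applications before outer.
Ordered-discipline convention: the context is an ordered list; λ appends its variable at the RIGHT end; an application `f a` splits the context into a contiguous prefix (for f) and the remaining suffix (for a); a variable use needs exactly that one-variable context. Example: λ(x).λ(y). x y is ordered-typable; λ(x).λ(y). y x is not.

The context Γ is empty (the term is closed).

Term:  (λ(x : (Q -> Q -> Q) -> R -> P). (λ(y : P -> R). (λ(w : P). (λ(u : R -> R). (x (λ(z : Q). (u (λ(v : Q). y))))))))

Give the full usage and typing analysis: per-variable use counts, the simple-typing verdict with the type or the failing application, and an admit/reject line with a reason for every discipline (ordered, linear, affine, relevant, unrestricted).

variable uses: x [bound]=1; y [bound]=1; w [bound]=0; u [bound]=1; z [bound]=0; v [bound]=0
left-to-right use order: x, u, y
typing: ill-typed: argument of type Q -> P -> R where R is required
ordered ✗ (the type mismatch rejects it)
linear ✗ (not simply typable)
affine ✗ (fails simple typing)
relevant ✗ (a type mismatch blocks all five)
unrestricted ✗ (the type mismatch rejects it)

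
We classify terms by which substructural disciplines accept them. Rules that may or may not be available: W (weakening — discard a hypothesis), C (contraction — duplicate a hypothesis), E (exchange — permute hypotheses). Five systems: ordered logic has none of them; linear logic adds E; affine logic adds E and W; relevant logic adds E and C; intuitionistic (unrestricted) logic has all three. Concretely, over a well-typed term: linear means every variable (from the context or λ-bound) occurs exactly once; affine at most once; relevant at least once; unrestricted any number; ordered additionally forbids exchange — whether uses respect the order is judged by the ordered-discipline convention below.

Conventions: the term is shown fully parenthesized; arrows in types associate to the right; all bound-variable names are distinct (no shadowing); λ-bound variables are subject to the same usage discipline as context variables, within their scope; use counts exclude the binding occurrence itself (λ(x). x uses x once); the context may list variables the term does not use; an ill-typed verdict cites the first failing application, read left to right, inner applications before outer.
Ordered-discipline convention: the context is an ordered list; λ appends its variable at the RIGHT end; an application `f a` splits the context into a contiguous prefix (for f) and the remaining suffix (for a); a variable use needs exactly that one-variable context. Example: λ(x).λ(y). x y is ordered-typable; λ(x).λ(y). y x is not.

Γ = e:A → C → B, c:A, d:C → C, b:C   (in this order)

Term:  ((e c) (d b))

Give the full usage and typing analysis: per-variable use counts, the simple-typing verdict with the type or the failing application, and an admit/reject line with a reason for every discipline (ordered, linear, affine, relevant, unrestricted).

counts: e ×1; c ×1; d ×1; b ×1
uses in reading order: e, c, d, b
typing: well-typed — term : B
ordered: ✓, one use each (e, c, d, b); ordered split holds
linear: ✓, single use per variable (e, c, d, b)
affine: ✓, no duplicate uses among e, c, d, b
relevant: ✓, at least one use each (e, c, d, b)
unrestricted: ✓, typability at B is all that's needed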